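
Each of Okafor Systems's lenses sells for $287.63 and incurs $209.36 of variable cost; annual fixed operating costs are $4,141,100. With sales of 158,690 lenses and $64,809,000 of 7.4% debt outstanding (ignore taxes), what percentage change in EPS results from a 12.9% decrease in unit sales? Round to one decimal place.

Total contribution margin = 158,690 × $78.27 = $12,420,666.30.
Operating income = contribution − fixed costs = $12,420,666.30 − $4,141,100 = $8,279,566.30.
Interest = $4,795,866.00, so EBIT − I = $3,483,700.30.
DCL = total CM / (EBIT − I) = $12,420,666.30 / $3,483,700.30 = 3.5654.
%ΔEPS = DCL × %ΔSales = 3.5654 × -12.9% = -46.0%.

-46.0%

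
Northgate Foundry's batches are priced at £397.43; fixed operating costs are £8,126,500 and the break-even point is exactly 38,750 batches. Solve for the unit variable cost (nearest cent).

At break-even, FC = Q × (P − VC), so P − VC = £8,126,500 ÷ 38,750 = £209.7161.
Hence VC = price − CM = £397.43 − £209.7161 = £187.71.

£187.71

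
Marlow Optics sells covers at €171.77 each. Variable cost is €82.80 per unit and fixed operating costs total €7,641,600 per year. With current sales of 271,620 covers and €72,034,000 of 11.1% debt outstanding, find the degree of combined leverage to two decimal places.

2.83

Contribution at this volume is 271,620 × €88.97 = €24,166,031.40.
EBIT = €24,166,031.40 − €7,641,600 = €16,524,431.40. Interest = €7,995,774.00.
DOL = €24,166,031.40 ÷ €16,524,431.40 = 1.4624; DFL = €16,524,431.40 ÷ €8,528,657.40 = 1.9375.
DCL = DOL × DFL = 1.4624 × 1.9375 = 2.8334.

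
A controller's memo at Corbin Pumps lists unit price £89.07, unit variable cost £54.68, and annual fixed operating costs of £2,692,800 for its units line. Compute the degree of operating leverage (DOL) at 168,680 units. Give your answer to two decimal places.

Contribution at this volume is 168,680 × £34.39 = £5,800,905.20.
EBIT = £5,800,905.20 − £2,692,800 = £3,108,105.20.
Degree of operating leverage = £5,800,905.20 / £3,108,105.20 = 1.8664.

1.87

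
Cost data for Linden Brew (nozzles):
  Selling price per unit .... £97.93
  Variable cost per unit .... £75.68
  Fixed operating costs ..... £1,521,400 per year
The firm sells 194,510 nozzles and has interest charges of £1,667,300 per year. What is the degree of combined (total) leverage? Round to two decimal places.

Contribution at this volume is 194,510 × £22.25 = £4,327,847.50.
Subtracting fixed costs: EBIT = £4,327,847.50 − £1,521,400 = £2,806,447.50. Interest = £1,667,300.00.
DOL = £4,327,847.50 ÷ £2,806,447.50 = 1.5421; DFL = £2,806,447.50 ÷ £1,139,147.50 = 2.4636.
DCL = DOL × DFL = 1.5421 × 2.4636 = 3.7991.

3.80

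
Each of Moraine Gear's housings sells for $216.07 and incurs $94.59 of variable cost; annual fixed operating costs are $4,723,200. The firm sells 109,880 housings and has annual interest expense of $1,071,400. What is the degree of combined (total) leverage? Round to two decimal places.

Total contribution margin = 109,880 × $121.48 = $13,348,222.40.
EBIT = $13,348,222.40 − $4,723,200 = $8,625,022.40. Interest = $1,071,400.00.
DOL = $13,348,222.40 ÷ $8,625,022.40 = 1.5476; DFL = $8,625,022.40 ÷ $7,553,622.40 = 1.1418.
Combined leverage = 1.5476 × 1.1418 = 1.7670.

1.77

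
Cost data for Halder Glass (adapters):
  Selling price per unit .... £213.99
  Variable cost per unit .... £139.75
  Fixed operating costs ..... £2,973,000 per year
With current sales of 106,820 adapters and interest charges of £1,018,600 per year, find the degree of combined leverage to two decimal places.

At 106,820 units, contribution = 106,820 × £74.24 = £7,930,316.80.
Subtracting fixed costs: EBIT = £7,930,316.80 − £2,973,000 = £4,957,316.80. Interest = £1,018,600.00.
DOL = £7,930,316.80 ÷ £4,957,316.80 = 1.5997; DFL = £4,957,316.80 ÷ £3,938,716.80 = 1.2586.
Combined leverage = 1.5997 × 1.2586 = 2.0134.

2.01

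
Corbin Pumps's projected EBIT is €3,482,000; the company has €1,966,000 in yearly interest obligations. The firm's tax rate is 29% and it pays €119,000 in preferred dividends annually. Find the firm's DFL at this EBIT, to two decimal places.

2.58

Interest = €1,966,000.00.
Pre-tax preferred-dividend burden = €119,000 ÷ (1 − 0.29) = €167,605.63.
DFL = EBIT ÷ [EBIT − I − D_p/(1−t)] = €3,482,000 ÷ [€3,482,000 − €1,966,000.00 − €167,605.63] = €3,482,000 ÷ €1,348,394.37 = 2.5823.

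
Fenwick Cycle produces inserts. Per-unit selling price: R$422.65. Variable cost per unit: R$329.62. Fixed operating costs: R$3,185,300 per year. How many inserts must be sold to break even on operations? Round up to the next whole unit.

34,240 inserts

Each unit contributes R$422.65 − R$329.62 = R$93.03.
Break-even volume = fixed costs ÷ CM per unit = R$3,185,300 ÷ R$93.03 = 34,239.49, so 34,240 inserts.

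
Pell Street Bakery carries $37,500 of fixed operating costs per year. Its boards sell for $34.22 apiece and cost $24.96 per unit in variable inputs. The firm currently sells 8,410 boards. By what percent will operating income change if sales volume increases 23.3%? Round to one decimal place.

Contribution at this volume is 8,410 × $9.26 = $77,876.60.
Subtracting fixed costs: EBIT = $77,876.60 − $37,500 = $40,376.60.
So DOL = total CM / EBIT = $77,876.60 / $40,376.60 = 1.9288.
So EBIT moves 1.9288 × (+23.3%) = +44.9%.

+44.9%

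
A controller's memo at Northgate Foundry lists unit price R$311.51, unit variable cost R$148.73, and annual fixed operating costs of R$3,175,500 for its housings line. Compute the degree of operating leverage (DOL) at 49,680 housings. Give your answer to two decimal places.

1.65

Contribution at this volume is 49,680 × R$162.78 = R$8,086,910.40.
Subtracting fixed costs: EBIT = R$8,086,910.40 − R$3,175,500 = R$4,911,410.40.
DOL = contribution ÷ EBIT = R$8,086,910.40 ÷ R$4,911,410.40 = 1.6466.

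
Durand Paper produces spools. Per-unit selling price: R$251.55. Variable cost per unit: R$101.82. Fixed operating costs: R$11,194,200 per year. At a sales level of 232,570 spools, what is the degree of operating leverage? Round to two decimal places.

1.47

Contribution at this volume is 232,570 × R$149.73 = R$34,822,706.10.
Operating income = contribution − fixed costs = R$34,822,706.10 − R$11,194,200 = R$23,628,506.10.
DOL = contribution ÷ EBIT = R$34,822,706.10 ÷ R$23,628,506.10 = 1.4738.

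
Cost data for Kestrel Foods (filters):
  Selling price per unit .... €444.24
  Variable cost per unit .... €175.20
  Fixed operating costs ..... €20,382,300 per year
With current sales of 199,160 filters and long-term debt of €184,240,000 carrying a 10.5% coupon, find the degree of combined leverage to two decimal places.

3.87

Total contribution margin = 199,160 × €269.04 = €53,582,006.40.
EBIT = €53,582,006.40 − €20,382,300 = €33,199,706.40. Interest = €19,345,200.00, so EBIT − I = €13,854,506.40.
Degree of total leverage = total CM / (EBIT − interest) = €53,582,006.40 / €13,854,506.40 = 3.8675.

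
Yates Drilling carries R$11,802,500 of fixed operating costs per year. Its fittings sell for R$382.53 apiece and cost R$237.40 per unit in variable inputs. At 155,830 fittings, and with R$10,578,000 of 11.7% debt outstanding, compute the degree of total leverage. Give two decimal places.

At 155,830 units, contribution = 155,830 × R$145.13 = R$22,615,607.90.
Operating income = contribution − fixed costs = R$22,615,607.90 − R$11,802,500 = R$10,813,107.90. Interest = R$1,237,626.00.
DOL = R$22,615,607.90 ÷ R$10,813,107.90 = 2.0915; DFL = R$10,813,107.90 ÷ R$9,575,481.90 = 1.1292.
Combined leverage = 2.0915 × 1.1292 = 2.3617.

2.36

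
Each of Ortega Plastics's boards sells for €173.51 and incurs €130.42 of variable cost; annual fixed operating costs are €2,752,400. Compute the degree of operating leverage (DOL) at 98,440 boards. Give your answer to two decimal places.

2.85

At 98,440 units, contribution = 98,440 × €43.09 = €4,241,779.60.
EBIT = €4,241,779.60 − €2,752,400 = €1,489,379.60.
DOL = contribution ÷ EBIT = €4,241,779.60 ÷ €1,489,379.60 = 2.8480.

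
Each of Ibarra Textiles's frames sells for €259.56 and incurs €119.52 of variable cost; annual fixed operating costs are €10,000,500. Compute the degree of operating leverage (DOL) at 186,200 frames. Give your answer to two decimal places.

1.62

At 186,200 units, contribution = 186,200 × €140.04 = €26,075,448.00.
EBIT = €26,075,448.00 − €10,000,500 = €16,074,948.00.
So DOL = total CM / EBIT = €26,075,448.00 / €16,074,948.00 = 1.6221.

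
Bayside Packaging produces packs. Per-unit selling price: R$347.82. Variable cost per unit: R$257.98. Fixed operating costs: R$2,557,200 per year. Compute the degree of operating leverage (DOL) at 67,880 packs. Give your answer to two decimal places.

1.72

At 67,880 units, contribution = 67,880 × R$89.84 = R$6,098,339.20.
EBIT = R$6,098,339.20 − R$2,557,200 = R$3,541,139.20.
Degree of operating leverage = R$6,098,339.20 / R$3,541,139.20 = 1.7221.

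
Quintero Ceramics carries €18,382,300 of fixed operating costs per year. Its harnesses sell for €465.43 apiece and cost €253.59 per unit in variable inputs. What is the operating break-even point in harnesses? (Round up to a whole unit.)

86,775 harnesses

Contribution margin per unit = €465.43 − €253.59 = €211.84.
Break-even volume = fixed costs ÷ CM per unit = €18,382,300 ÷ €211.84 = 86,774.45, so 86,775 harnesses.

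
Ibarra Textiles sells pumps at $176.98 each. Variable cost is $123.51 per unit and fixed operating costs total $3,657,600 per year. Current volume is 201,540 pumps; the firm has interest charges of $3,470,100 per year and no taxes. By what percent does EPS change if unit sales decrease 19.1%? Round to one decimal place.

At 201,540 units, contribution = 201,540 × $53.47 = $10,776,343.80.
Subtracting fixed costs: EBIT = $10,776,343.80 − $3,657,600 = $7,118,743.80.
After interest of $3,470,100.00, pre-tax earnings = $3,648,643.80.
DCL = total CM / (EBIT − I) = $10,776,343.80 / $3,648,643.80 = 2.9535.
%ΔEPS = DCL × %ΔSales = 2.9535 × -19.1% = -56.4%.

-56.4%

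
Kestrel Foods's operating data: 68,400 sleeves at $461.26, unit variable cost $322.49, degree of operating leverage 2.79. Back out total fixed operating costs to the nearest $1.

Contribution at this volume is 68,400 × $138.77 = $9,491,868.00.
DOL = contribution / EBIT, so EBIT = $9,491,868.00 / 2.79 = $3,402,103.23.
Fixed costs = CM − EBIT = $9,491,868.00 − $3,402,103.23 = $6,089,765.

$6,089,765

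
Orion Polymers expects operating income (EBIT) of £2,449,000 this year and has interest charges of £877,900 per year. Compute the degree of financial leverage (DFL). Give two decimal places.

Interest = £877,900.00.
Degree of financial leverage = EBIT / (EBIT − interest) = £2,449,000 / £1,571,100.00 = 1.5588.

1.56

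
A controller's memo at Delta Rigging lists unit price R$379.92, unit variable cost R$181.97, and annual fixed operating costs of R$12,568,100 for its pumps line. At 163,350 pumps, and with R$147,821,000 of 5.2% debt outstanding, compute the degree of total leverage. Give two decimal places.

2.68

At 163,350 units, contribution = 163,350 × R$197.95 = R$32,335,132.50.
EBIT = R$32,335,132.50 − R$12,568,100 = R$19,767,032.50. Interest = R$7,686,692.00.
DOL = R$32,335,132.50 ÷ R$19,767,032.50 = 1.6358; DFL = R$19,767,032.50 ÷ R$12,080,340.50 = 1.6363.
Combined leverage = 1.6358 × 1.6363 = 2.6767.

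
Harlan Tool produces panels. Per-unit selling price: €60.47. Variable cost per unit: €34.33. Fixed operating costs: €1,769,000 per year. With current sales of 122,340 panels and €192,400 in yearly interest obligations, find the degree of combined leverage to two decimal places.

At 122,340 units, contribution = 122,340 × €26.14 = €3,197,967.60.
Operating income = contribution − fixed costs = €3,197,967.60 − €1,769,000 = €1,428,967.60. Interest = €192,400.00, so EBIT − I = €1,236,567.60.
DCL = contribution ÷ (EBIT − I) = €3,197,967.60 ÷ €1,236,567.60 = 2.5862.

2.59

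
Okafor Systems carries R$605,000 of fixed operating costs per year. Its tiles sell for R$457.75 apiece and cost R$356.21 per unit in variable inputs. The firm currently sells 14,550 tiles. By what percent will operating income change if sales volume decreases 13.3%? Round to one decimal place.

At 14,550 units, contribution = 14,550 × R$101.54 = R$1,477,407.00.
Operating income = contribution − fixed costs = R$1,477,407.00 − R$605,000 = R$872,407.00.
DOL = contribution ÷ EBIT = R$1,477,407.00 ÷ R$872,407.00 = 1.6935.
Operating income changes by 1.6935 × -13.3% = -22.5%.

-22.5%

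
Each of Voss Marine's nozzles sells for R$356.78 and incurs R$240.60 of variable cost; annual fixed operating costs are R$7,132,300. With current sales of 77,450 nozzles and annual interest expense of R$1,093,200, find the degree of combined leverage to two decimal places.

11.65

At 77,450 units, contribution = 77,450 × R$116.18 = R$8,998,141.00.
Subtracting fixed costs: EBIT = R$8,998,141.00 − R$7,132,300 = R$1,865,841.00. Interest = R$1,093,200.00, so EBIT − I = R$772,641.00.
DCL = contribution ÷ (EBIT − I) = R$8,998,141.00 ÷ R$772,641.00 = 11.6460.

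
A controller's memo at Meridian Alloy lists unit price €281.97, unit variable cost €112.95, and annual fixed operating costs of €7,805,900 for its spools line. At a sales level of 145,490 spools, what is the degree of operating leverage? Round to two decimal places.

1.47

Contribution at this volume is 145,490 × €169.02 = €24,590,719.80.
Operating income = contribution − fixed costs = €24,590,719.80 − €7,805,900 = €16,784,819.80.
Degree of operating leverage = €24,590,719.80 / €16,784,819.80 = 1.4651.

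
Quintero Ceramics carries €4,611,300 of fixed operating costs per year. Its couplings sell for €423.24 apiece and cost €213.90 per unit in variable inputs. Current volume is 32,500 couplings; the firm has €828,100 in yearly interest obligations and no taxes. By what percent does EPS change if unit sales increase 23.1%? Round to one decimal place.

Contribution at this volume is 32,500 × €209.34 = €6,803,550.00.
Subtracting fixed costs: EBIT = €6,803,550.00 − €4,611,300 = €2,192,250.00.
After interest of €828,100.00, pre-tax earnings = €1,364,150.00.
DCL = total CM / (EBIT − I) = €6,803,550.00 / €1,364,150.00 = 4.9874.
%ΔEPS = DCL × %ΔSales = 4.9874 × +23.1% = +115.2%.

+115.2%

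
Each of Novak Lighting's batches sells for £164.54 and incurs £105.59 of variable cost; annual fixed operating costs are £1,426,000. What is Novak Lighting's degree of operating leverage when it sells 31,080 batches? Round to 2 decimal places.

Contribution at this volume is 31,080 × £58.95 = £1,832,166.00.
Subtracting fixed costs: EBIT = £1,832,166.00 − £1,426,000 = £406,166.00.
So DOL = total CM / EBIT = £1,832,166.00 / £406,166.00 = 4.5109.

4.51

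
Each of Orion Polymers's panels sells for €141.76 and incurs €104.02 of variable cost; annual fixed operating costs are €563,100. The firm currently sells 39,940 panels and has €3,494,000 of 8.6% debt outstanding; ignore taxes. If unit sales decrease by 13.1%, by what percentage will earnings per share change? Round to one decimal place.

-30.7%

Total contribution margin = 39,940 × €37.74 = €1,507,335.60.
EBIT = €1,507,335.60 − €563,100 = €944,235.60.
Interest = €300,484.00, so EBIT − I = €643,751.60.
DCL = total CM / (EBIT − I) = €1,507,335.60 / €643,751.60 = 2.3415.
%ΔEPS = DCL × %ΔSales = 2.3415 × -13.1% = -30.7%.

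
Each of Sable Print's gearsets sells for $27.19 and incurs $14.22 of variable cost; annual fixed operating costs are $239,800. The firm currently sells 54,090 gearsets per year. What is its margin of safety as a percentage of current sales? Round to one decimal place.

65.8%

Contribution margin per unit = $27.19 − $14.22 = $12.97. Break-even units = $239,800 ÷ $12.97 = 18,488.82; break-even revenue = 18,488.82 × $27.19 = $502,711.03.
Current sales = 54,090 × $27.19 = $1,470,707.10.
Margin of safety = ($1,470,707.10 − $502,711.03) ÷ $1,470,707.10 = 65.8%.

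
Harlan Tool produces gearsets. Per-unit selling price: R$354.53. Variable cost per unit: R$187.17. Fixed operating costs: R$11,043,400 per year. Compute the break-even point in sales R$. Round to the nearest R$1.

Contribution margin per unit = R$354.53 − R$187.17 = R$167.36, a CM ratio of R$167.36 ÷ R$354.53 = 0.4721.
Break-even sales = FC ÷ CM ratio = R$11,043,400 × R$354.53 / R$167.36 = R$23,393,981.

R$23,393,981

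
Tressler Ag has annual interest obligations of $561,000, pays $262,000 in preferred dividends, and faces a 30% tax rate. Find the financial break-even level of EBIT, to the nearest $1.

Preferred dividends are paid after tax, so their pre-tax equivalent is $262,000 ÷ (1 − 0.30) = $374,285.71.
EPS = 0 when EBIT covers interest plus the pre-tax preferred burden: $561,000 + $374,285.71 = $935,285.71.

$935,286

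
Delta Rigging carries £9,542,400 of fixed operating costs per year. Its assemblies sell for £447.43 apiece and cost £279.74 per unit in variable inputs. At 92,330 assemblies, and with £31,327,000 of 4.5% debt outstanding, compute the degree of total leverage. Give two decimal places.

3.42

Contribution at this volume is 92,330 × £167.69 = £15,482,817.70.
EBIT = £15,482,817.70 − £9,542,400 = £5,940,417.70. Interest = £1,409,715.00, so EBIT − I = £4,530,702.70.
Degree of total leverage = total CM / (EBIT − interest) = £15,482,817.70 / £4,530,702.70 = 3.4173.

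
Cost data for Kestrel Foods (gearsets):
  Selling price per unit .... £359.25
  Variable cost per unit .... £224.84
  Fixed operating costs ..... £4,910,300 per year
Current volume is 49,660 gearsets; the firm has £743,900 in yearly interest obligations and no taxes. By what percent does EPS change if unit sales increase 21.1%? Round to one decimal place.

+138.0%

At 49,660 units, contribution = 49,660 × £134.41 = £6,674,800.60.
Operating income = contribution − fixed costs = £6,674,800.60 − £4,910,300 = £1,764,500.60.
After interest of £743,900.00, pre-tax earnings = £1,020,600.60.
Degree of combined leverage = contribution ÷ (EBIT − I) = £6,674,800.60 ÷ £1,020,600.60 = 6.5401.
EPS therefore changes by 6.5401 × (+21.1%) = +138.0%.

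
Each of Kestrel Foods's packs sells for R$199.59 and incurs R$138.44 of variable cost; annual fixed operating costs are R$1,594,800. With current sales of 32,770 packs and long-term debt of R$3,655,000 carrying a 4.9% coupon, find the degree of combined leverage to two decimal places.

8.71

At 32,770 units, contribution = 32,770 × R$61.15 = R$2,003,885.50.
Subtracting fixed costs: EBIT = R$2,003,885.50 − R$1,594,800 = R$409,085.50. Interest = R$179,095.00, so EBIT − I = R$229,990.50.
DCL = contribution ÷ (EBIT − I) = R$2,003,885.50 ÷ R$229,990.50 = 8.7129.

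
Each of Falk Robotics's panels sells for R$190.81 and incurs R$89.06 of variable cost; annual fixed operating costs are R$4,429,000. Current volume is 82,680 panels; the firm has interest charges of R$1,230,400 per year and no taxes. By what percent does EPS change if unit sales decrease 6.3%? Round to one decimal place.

-19.2%

Contribution at this volume is 82,680 × R$101.75 = R$8,412,690.00.
EBIT = R$8,412,690.00 − R$4,429,000 = R$3,983,690.00.
After interest of R$1,230,400.00, pre-tax earnings = R$2,753,290.00.
DCL = total CM / (EBIT − I) = R$8,412,690.00 / R$2,753,290.00 = 3.0555.
EPS therefore changes by 3.0555 × (-6.3%) = -19.2%.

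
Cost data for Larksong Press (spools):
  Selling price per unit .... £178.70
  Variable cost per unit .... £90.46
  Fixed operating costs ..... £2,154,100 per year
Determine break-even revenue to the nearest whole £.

CM per unit = £178.70 − £90.46 = £88.24; CM ratio = £88.24 / £178.70 = 0.4938.
Break-even sales = FC ÷ CM ratio = £2,154,100 × £178.70 / £88.24 = £4,362,394.

£4,362,394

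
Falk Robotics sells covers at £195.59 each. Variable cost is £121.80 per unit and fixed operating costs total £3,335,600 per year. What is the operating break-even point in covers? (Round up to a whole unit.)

45,204 covers

Contribution margin per unit = £195.59 − £121.80 = £73.79.
Break-even Q = £3,335,600 / £73.79 = 45,203.96 → 45,204 covers.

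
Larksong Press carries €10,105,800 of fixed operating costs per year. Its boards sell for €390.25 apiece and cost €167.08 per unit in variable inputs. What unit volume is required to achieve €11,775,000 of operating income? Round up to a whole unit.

98,046 boards

Contribution margin per unit = €390.25 − €167.08 = €223.17.
Units = (FC + target) / CM = (€10,105,800 + €11,775,000) / €223.17 = 98,045.44, so 98,046 boards.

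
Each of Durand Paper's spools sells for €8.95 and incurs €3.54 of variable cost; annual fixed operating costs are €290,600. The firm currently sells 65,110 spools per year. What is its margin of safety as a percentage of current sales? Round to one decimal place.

17.5%

Contribution margin per unit = €8.95 − €3.54 = €5.41. Break-even units = €290,600 ÷ €5.41 = 53,715.34; break-even revenue = 53,715.34 × €8.95 = €480,752.31.
Current sales = 65,110 × €8.95 = €582,734.50.
Margin of safety = (€582,734.50 − €480,752.31) ÷ €582,734.50 = 17.5%.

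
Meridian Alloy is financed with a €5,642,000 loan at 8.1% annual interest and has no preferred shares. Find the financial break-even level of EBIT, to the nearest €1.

€457,002

Annual interest = 8.1% × €5,642,000 = €457,002.00.
Without preferred stock the financial break-even is simply EBIT = interest = €457,002.00.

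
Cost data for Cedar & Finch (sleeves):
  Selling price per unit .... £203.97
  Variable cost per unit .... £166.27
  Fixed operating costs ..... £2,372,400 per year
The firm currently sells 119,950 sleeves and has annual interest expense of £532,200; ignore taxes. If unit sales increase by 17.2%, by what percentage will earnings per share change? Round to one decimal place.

+48.1%

Total contribution margin = 119,950 × £37.70 = £4,522,115.00.
Operating income = contribution − fixed costs = £4,522,115.00 − £2,372,400 = £2,149,715.00.
Interest = £532,200.00, so EBIT − I = £1,617,515.00.
Degree of combined leverage = contribution ÷ (EBIT − I) = £4,522,115.00 ÷ £1,617,515.00 = 2.7957.
EPS therefore changes by 2.7957 × (+17.2%) = +48.1%.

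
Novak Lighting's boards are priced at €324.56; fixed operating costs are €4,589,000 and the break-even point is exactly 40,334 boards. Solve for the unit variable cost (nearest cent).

At break-even, FC = Q × (P − VC), so P − VC = €4,589,000 ÷ 40,334 = €113.7750.
Variable cost per unit = €324.56 − €113.7750 = €210.79.

€210.79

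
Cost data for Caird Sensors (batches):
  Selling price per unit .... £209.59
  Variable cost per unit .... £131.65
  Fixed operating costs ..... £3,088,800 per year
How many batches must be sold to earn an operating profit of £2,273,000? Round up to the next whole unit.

68,794 batches

Unit CM = price − variable cost = £209.59 − £131.65 = £77.94.
Required volume = (fixed costs + target profit) ÷ CM = (£3,088,800 + £2,273,000) ÷ £77.94 = 68,793.94, so 68,794 batches.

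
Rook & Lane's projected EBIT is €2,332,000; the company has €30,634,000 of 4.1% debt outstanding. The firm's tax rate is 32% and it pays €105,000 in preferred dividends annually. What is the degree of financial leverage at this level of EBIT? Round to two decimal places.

Interest = €1,255,994.00.
Pre-tax preferred-dividend burden = €105,000 ÷ (1 − 0.32) = €154,411.76.
DFL = EBIT ÷ [EBIT − I − D_p/(1−t)] = €2,332,000 ÷ [€2,332,000 − €1,255,994.00 − €154,411.76] = €2,332,000 ÷ €921,594.24 = 2.5304.

2.53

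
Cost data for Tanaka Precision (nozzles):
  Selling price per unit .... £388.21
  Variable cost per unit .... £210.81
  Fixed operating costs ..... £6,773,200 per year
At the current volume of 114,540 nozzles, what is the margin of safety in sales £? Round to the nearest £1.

£29,643,567

Contribution margin per unit = £388.21 − £210.81 = £177.40. Break-even units = £6,773,200 ÷ £177.40 = 38,180.38; break-even revenue = 38,180.38 × £388.21 = £14,822,006.61.
Actual sales revenue = 114,540 × £388.21 = £44,465,573.40.
Margin of safety = £44,465,573.40 − £14,822,006.61 = £29,643,567.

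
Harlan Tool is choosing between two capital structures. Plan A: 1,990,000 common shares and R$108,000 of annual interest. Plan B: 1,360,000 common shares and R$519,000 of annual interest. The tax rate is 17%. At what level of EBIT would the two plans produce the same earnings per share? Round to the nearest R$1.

R$1,406,238

At indifference, (EBIT − 108,000)(1 − t)/1,990,000 = (EBIT − 519,000)(1 − t)/1,360,000.
The (1 − t) factor cancels: (EBIT − 108,000) × 1,360,000 = (EBIT − 519,000) × 1,990,000.
Solving, EBIT = (519,000·1,990,000 − 108,000·1,360,000) / (1,990,000 − 1,360,000) = 885,930,000,000 / 630,000 = 1,406,238.10.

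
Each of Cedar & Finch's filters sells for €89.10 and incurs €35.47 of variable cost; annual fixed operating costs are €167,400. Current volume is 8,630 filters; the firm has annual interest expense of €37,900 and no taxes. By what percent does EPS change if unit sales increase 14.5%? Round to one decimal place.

Contribution at this volume is 8,630 × €53.63 = €462,826.90.
Operating income = contribution − fixed costs = €462,826.90 − €167,400 = €295,426.90.
Interest = €37,900.00, so EBIT − I = €257,526.90.
DCL = total CM / (EBIT − I) = €462,826.90 / €257,526.90 = 1.7972.
%ΔEPS = DCL × %ΔSales = 1.7972 × +14.5% = +26.1%.

+26.1%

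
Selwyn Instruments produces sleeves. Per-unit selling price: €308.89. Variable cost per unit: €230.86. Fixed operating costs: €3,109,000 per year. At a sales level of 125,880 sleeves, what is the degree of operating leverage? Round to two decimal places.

Total contribution margin = 125,880 × €78.03 = €9,822,416.40.
EBIT = €9,822,416.40 − €3,109,000 = €6,713,416.40.
So DOL = total CM / EBIT = €9,822,416.40 / €6,713,416.40 = 1.4631.

1.46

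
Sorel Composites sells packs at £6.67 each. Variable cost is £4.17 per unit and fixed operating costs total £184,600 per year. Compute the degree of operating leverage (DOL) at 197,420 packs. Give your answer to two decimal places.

1.60

Total contribution margin = 197,420 × £2.50 = £493,550.00.
EBIT = £493,550.00 − £184,600 = £308,950.00.
DOL = contribution ÷ EBIT = £493,550.00 ÷ £308,950.00 = 1.5975.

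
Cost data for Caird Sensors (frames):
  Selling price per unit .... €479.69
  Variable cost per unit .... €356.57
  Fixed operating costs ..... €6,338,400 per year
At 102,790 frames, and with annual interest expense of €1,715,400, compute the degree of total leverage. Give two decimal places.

At 102,790 units, contribution = 102,790 × €123.12 = €12,655,504.80.
Operating income = contribution − fixed costs = €12,655,504.80 − €6,338,400 = €6,317,104.80. Interest = €1,715,400.00, so EBIT − I = €4,601,704.80.
DCL = contribution ÷ (EBIT − I) = €12,655,504.80 ÷ €4,601,704.80 = 2.7502.

2.75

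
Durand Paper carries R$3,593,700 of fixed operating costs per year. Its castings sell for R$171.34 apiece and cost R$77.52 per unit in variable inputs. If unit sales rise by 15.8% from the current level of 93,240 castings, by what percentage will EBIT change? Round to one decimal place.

Contribution at this volume is 93,240 × R$93.82 = R$8,747,776.80.
Operating income = contribution − fixed costs = R$8,747,776.80 − R$3,593,700 = R$5,154,076.80.
Degree of operating leverage = R$8,747,776.80 / R$5,154,076.80 = 1.6973.
So EBIT moves 1.6973 × (+15.8%) = +26.8%.

+26.8%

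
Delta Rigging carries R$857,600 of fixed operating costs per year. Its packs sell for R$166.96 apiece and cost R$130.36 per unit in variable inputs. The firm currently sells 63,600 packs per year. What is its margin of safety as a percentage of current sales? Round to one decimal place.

63.2%

Contribution margin per unit = R$166.96 − R$130.36 = R$36.60. Break-even units = R$857,600 ÷ R$36.60 = 23,431.69; break-even revenue = 23,431.69 × R$166.96 = R$3,912,155.63.
Current sales = 63,600 × R$166.96 = R$10,618,656.00.
Margin of safety = (R$10,618,656.00 − R$3,912,155.63) ÷ R$10,618,656.00 = 63.2%.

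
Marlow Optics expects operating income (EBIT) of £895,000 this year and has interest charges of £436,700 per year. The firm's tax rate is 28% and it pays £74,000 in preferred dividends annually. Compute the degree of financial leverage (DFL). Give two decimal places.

Annual interest charges come to £436,700.00.
Pre-tax preferred-dividend burden = £74,000 ÷ (1 − 0.28) = £102,777.78.
DFL = EBIT ÷ [EBIT − I − D_p/(1−t)] = £895,000 ÷ [£895,000 − £436,700.00 − £102,777.78] = £895,000 ÷ £355,522.22 = 2.5174.

2.52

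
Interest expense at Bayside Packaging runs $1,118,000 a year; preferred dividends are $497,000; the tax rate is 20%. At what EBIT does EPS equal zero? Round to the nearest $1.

$1,739,250

Grossing the preferred dividend up to pre-tax terms: $497,000 / (1 − 0.20) = $621,250.00.
EPS = 0 when EBIT covers interest plus the pre-tax preferred burden: $1,118,000 + $621,250.00 = $1,739,250.00.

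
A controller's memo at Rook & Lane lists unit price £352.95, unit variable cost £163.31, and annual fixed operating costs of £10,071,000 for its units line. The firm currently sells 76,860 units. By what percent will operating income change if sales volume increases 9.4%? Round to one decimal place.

+30.4%

Total contribution margin = 76,860 × £189.64 = £14,575,730.40.
EBIT = £14,575,730.40 − £10,071,000 = £4,504,730.40.
Degree of operating leverage = £14,575,730.40 / £4,504,730.40 = 3.2356.
%ΔEBIT = DOL × %ΔSales = 3.2356 × +9.4% = +30.4%.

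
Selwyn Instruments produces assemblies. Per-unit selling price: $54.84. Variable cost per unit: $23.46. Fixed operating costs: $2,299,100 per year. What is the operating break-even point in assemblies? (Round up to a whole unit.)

Contribution margin per unit = $54.84 − $23.46 = $31.38.
Break-even volume = fixed costs ÷ CM per unit = $2,299,100 ÷ $31.38 = 73,266.41, so 73,267 assemblies.

73,267 assemblies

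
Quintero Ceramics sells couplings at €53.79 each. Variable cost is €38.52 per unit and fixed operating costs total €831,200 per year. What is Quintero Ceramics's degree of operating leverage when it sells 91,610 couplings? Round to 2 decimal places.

2.46

Total contribution margin = 91,610 × €15.27 = €1,398,884.70.
Subtracting fixed costs: EBIT = €1,398,884.70 − €831,200 = €567,684.70.
So DOL = total CM / EBIT = €1,398,884.70 / €567,684.70 = 2.4642.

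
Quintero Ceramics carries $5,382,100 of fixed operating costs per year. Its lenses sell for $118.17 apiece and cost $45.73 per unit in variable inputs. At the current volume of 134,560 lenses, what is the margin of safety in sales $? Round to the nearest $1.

Each unit contributes $118.17 − $45.73 = $72.44. Break-even units = $5,382,100 ÷ $72.44 = 74,297.35; break-even revenue = 74,297.35 × $118.17 = $8,779,717.79.
Actual sales revenue = 134,560 × $118.17 = $15,900,955.20.
Margin of safety = $15,900,955.20 − $8,779,717.79 = $7,121,237.

$7,121,237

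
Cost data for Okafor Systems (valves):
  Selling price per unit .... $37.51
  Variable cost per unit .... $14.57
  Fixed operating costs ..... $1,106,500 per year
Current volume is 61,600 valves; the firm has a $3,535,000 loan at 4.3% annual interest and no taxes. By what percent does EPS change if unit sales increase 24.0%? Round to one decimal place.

At 61,600 units, contribution = 61,600 × $22.94 = $1,413,104.00.
Subtracting fixed costs: EBIT = $1,413,104.00 − $1,106,500 = $306,604.00.
Interest = $152,005.00, so EBIT − I = $154,599.00.
Degree of combined leverage = contribution ÷ (EBIT − I) = $1,413,104.00 ÷ $154,599.00 = 9.1404.
%ΔEPS = DCL × %ΔSales = 9.1404 × +24.0% = +219.4%.

+219.4%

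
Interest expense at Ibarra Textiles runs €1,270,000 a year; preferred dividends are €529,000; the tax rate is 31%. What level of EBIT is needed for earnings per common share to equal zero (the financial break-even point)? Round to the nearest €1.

€2,036,667

Grossing the preferred dividend up to pre-tax terms: €529,000 / (1 − 0.31) = €766,666.67.
EPS = 0 when EBIT covers interest plus the pre-tax preferred burden: €1,270,000 + €766,666.67 = €2,036,666.67.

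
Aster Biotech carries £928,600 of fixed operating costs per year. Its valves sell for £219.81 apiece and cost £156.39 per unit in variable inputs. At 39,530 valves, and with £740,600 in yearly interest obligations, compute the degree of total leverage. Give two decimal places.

2.99

At 39,530 units, contribution = 39,530 × £63.42 = £2,506,992.60.
EBIT = £2,506,992.60 − £928,600 = £1,578,392.60. Interest = £740,600.00, so EBIT − I = £837,792.60.
Degree of total leverage = total CM / (EBIT − interest) = £2,506,992.60 / £837,792.60 = 2.9924.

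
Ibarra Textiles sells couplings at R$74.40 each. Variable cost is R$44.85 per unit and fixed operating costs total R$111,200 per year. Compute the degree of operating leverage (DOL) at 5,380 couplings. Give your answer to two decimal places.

Total contribution margin = 5,380 × R$29.55 = R$158,979.00.
Subtracting fixed costs: EBIT = R$158,979.00 − R$111,200 = R$47,779.00.
So DOL = total CM / EBIT = R$158,979.00 / R$47,779.00 = 3.3274.

3.33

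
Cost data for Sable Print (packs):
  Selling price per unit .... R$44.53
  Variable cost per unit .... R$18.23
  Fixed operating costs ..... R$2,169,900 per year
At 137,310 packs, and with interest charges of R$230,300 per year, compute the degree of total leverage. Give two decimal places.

2.98

Total contribution margin = 137,310 × R$26.30 = R$3,611,253.00.
Operating income = contribution − fixed costs = R$3,611,253.00 − R$2,169,900 = R$1,441,353.00. Interest = R$230,300.00, so EBIT − I = R$1,211,053.00.
Degree of total leverage = total CM / (EBIT − interest) = R$3,611,253.00 / R$1,211,053.00 = 2.9819.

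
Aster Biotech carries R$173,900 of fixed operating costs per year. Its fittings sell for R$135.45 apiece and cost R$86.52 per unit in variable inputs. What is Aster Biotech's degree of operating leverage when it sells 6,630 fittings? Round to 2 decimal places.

2.16

Contribution at this volume is 6,630 × R$48.93 = R$324,405.90.
EBIT = R$324,405.90 − R$173,900 = R$150,505.90.
Degree of operating leverage = R$324,405.90 / R$150,505.90 = 2.1554.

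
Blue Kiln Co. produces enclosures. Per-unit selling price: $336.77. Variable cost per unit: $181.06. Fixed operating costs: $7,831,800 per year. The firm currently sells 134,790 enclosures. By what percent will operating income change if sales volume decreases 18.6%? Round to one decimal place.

Total contribution margin = 134,790 × $155.71 = $20,988,150.90.
EBIT = $20,988,150.90 − $7,831,800 = $13,156,350.90.
So DOL = total CM / EBIT = $20,988,150.90 / $13,156,350.90 = 1.5953.
Operating income changes by 1.5953 × -18.6% = -29.7%.

-29.7%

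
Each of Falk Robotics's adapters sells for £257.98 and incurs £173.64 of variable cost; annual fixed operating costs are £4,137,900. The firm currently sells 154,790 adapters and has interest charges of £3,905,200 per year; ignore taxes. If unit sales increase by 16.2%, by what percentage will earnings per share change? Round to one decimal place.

+42.2%

Total contribution margin = 154,790 × £84.34 = £13,054,988.60.
Subtracting fixed costs: EBIT = £13,054,988.60 − £4,137,900 = £8,917,088.60.
After interest of £3,905,200.00, pre-tax earnings = £5,011,888.60.
Degree of combined leverage = contribution ÷ (EBIT − I) = £13,054,988.60 ÷ £5,011,888.60 = 2.6048.
%ΔEPS = DCL × %ΔSales = 2.6048 × +16.2% = +42.2%.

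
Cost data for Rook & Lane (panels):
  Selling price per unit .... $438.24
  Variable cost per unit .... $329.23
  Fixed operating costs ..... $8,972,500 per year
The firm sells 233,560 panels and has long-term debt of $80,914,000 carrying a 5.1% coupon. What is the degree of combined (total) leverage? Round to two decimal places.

2.06

At 233,560 units, contribution = 233,560 × $109.01 = $25,460,375.60.
EBIT = $25,460,375.60 − $8,972,500 = $16,487,875.60. Interest = $4,126,614.00, so EBIT − I = $12,361,261.60.
DCL = contribution ÷ (EBIT − I) = $25,460,375.60 ÷ $12,361,261.60 = 2.0597.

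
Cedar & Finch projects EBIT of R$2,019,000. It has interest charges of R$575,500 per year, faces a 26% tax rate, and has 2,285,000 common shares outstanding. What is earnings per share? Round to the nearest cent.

Pre-tax income = R$2,019,000 − R$575,500.00 = R$1,443,500.00.
After tax at 26%: net income = R$1,443,500.00 × 0.74 = R$1,068,190.00.
Per share: R$1,068,190.00 / 2,285,000 shares = R$0.47.

R$0.47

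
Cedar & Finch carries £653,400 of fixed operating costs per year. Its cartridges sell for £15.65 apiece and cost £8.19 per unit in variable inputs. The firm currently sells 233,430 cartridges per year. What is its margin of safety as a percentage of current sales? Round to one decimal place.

Each unit contributes £15.65 − £8.19 = £7.46. Break-even units = £653,400 ÷ £7.46 = 87,587.13; break-even revenue = 87,587.13 × £15.65 = £1,370,738.61.
Actual sales revenue = 233,430 × £15.65 = £3,653,179.50.
Margin of safety = (£3,653,179.50 − £1,370,738.61) ÷ £3,653,179.50 = 62.5%.

62.5%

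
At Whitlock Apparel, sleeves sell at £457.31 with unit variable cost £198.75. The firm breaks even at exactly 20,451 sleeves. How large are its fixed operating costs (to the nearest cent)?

Unit CM = price − variable cost = £457.31 − £198.75 = £258.56.
Since BE = FC / CM, FC = 20,451 × £258.56 = £5,287,810.56.

£5,287,810.56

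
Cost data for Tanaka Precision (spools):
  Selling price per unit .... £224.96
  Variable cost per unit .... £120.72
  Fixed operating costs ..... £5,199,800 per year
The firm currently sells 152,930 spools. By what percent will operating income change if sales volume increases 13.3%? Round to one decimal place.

At 152,930 units, contribution = 152,930 × £104.24 = £15,941,423.20.
Operating income = contribution − fixed costs = £15,941,423.20 − £5,199,800 = £10,741,623.20.
So DOL = total CM / EBIT = £15,941,423.20 / £10,741,623.20 = 1.4841.
%ΔEBIT = DOL × %ΔSales = 1.4841 × +13.3% = +19.7%.

+19.7%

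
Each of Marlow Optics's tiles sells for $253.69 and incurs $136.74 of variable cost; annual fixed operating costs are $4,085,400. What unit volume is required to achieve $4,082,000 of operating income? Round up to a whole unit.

Unit CM = price − variable cost = $253.69 − $136.74 = $116.95.
Need Q such that Q × $116.95 − $4,085,400 = $4,082,000, i.e. Q = $8,167,400 / $116.95 = 69,836.68 → 69,837.

69,837 tiles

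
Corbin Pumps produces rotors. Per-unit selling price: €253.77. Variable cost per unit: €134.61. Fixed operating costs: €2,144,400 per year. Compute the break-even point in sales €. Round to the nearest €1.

Contribution margin per unit = €253.77 − €134.61 = €119.16, a CM ratio of €119.16 ÷ €253.77 = 0.4696.
Break-even revenue = fixed costs × price ÷ CM = €2,144,400 × €253.77 ÷ €119.16 = €4,566,838.

€4,566,838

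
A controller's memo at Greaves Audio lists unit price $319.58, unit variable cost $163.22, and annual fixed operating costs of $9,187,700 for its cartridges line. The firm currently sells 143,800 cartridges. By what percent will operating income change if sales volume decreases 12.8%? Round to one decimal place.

-21.6%

Contribution at this volume is 143,800 × $156.36 = $22,484,568.00.
Operating income = contribution − fixed costs = $22,484,568.00 − $9,187,700 = $13,296,868.00.
So DOL = total CM / EBIT = $22,484,568.00 / $13,296,868.00 = 1.6910.
So EBIT moves 1.6910 × (-12.8%) = -21.6%.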